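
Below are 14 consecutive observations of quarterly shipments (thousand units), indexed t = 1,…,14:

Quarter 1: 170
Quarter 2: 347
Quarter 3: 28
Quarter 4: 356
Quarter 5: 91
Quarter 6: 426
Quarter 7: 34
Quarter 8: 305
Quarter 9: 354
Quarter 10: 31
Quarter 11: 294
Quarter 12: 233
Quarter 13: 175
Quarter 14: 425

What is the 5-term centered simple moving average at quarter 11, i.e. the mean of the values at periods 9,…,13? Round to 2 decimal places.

Sum of periods 9–13: 354 + 31 + 294 + 233 + 175 = 1087
Divide by 5: 1087 / 5 = 217.40

217.40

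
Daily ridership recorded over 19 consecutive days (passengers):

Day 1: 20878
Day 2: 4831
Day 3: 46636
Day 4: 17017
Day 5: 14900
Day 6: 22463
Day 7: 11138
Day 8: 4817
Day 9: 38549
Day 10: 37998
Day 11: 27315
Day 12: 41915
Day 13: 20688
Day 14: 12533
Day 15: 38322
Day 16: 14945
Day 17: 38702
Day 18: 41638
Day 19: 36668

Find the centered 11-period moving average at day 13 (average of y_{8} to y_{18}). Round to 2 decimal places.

28856.55

Sum of periods 8–18: 4817 + 38549 + 37998 + 27315 + 41915 + 20688 + 12533 + 38322 + 14945 + 38702 + 41638 = 317422
Divide by 11: 317422 / 11 = 28856.55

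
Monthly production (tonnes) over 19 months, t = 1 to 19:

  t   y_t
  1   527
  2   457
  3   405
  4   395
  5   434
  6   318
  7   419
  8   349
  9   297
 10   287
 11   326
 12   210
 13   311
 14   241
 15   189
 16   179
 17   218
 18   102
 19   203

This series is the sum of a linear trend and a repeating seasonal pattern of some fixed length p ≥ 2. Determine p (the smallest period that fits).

First differences y_{t+1} − y_t: -70, -52, -10, 39, -116, 101, -70, -52, -10, 39, -116, 101, -70, -52, …
The difference pattern repeats every 6 terms and not for any smaller step, so p = 6.

6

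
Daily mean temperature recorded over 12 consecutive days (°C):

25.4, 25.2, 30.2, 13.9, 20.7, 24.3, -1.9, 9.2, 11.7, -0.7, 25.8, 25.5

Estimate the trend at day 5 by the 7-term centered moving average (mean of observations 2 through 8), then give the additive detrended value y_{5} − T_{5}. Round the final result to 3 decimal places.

3.329

Trend T_5 = (25.2 + 30.2 + 13.9 + 20.7 + 24.3 + (-1.9) + 9.2) / 7 = 121.6/7 = 17.37143
Detrended value: 20.7 − 17.37143 = 3.329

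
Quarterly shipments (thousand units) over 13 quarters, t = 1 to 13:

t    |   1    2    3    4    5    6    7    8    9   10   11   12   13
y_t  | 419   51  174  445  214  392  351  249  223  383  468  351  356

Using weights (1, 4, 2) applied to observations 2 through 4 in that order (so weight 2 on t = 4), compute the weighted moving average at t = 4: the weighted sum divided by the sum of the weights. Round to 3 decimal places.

233.857

Weighted sum: 1·51 + 4·174 + 2·445 = 51 + 696 + 890 = 1637
Weight total: 1 + 4 + 2 = 7
WMA = 1637 / 7 = 233.857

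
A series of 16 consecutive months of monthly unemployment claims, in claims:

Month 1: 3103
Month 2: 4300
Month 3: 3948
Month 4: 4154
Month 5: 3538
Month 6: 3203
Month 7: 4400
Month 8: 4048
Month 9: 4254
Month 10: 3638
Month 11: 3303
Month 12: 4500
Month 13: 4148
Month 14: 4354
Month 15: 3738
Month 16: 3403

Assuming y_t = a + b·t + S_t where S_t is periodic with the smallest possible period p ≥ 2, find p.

5

First differences y_{t+1} − y_t: 1197, -352, 206, -616, -335, 1197, -352, 206, -616, -335, 1197, -352, …
The difference pattern repeats every 5 terms and not for any smaller step, so p = 5.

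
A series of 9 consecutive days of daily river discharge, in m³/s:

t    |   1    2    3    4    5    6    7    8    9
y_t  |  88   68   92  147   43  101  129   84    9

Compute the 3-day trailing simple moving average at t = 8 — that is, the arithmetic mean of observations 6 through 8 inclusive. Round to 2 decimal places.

104.67

Sum of periods 6–8: 101 + 129 + 84 = 314
Divide by 3: 314 / 3 = 104.67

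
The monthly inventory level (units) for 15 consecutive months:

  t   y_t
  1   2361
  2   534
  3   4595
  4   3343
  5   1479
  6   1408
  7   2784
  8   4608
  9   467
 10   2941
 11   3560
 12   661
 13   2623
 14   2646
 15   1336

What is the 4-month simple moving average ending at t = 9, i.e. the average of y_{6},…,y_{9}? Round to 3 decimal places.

Sum of periods 6–9: 1408 + 2784 + 4608 + 467 = 9267
Divide by 4: 9267 / 4 = 2316.750

2316.750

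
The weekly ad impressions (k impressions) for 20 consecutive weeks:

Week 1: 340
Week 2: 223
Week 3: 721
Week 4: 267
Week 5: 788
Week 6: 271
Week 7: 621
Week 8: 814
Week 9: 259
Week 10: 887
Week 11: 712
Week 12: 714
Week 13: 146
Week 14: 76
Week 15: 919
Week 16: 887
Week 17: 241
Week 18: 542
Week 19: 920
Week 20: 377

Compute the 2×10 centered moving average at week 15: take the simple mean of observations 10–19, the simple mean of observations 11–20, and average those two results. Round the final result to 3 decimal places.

Sum over 10–19: 887 + 712 + 714 + 146 + 76 + 919 + 887 + 241 + 542 + 920 = 6044
Sum over 11–20: 712 + 714 + 146 + 76 + 919 + 887 + 241 + 542 + 920 + 377 = 5534
CMA at t=15 = (6044 + 5534) / (2·10) = 11578 / 20 = 578.900

578.900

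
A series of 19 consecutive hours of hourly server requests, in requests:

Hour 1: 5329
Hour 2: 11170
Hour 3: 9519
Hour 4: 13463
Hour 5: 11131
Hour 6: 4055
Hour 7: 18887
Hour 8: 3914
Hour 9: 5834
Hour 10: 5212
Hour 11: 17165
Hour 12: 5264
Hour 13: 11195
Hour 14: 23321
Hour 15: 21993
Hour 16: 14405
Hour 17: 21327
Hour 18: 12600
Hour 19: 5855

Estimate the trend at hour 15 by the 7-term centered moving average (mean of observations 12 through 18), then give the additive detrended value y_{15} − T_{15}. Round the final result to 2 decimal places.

6263.71

Trend T_15 = (5264 + 11195 + 23321 + 21993 + 14405 + 21327 + 12600) / 7 = 110105/7 = 15729.2857
Detrended value: 21993 − 15729.2857 = 6263.71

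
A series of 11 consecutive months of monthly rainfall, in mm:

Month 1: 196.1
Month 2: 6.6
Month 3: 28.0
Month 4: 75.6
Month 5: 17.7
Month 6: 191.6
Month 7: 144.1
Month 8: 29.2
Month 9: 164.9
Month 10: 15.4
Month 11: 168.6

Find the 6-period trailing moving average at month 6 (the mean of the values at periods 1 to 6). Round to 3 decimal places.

Sum of periods 1–6: 196.1 + 6.6 + 28.0 + 75.6 + 17.7 + 191.6 = 515.6
Divide by 6: 515.6 / 6 = 85.933

85.933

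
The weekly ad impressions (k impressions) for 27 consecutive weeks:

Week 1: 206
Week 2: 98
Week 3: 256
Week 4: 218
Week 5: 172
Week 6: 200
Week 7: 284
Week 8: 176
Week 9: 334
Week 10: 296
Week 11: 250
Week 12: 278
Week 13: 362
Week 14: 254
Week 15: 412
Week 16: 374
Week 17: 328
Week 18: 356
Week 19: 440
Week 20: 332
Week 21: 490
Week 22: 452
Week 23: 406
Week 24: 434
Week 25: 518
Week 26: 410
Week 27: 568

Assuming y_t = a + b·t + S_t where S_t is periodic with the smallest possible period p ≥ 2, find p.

6

First differences y_{t+1} − y_t: -108, 158, -38, -46, 28, 84, -108, 158, -38, -46, 28, 84, -108, 158, …
The difference pattern repeats every 6 terms and not for any smaller step, so p = 6.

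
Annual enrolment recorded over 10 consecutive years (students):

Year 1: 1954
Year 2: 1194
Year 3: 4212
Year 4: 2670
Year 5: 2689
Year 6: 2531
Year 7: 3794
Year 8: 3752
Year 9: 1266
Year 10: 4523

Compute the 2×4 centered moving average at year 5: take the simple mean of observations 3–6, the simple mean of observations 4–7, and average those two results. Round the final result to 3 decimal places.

2973.250

Sum over 3–6: 4212 + 2670 + 2689 + 2531 = 12102
Sum over 4–7: 2670 + 2689 + 2531 + 3794 = 11684
CMA at t=5 = (12102 + 11684) / (2·4) = 23786 / 8 = 2973.250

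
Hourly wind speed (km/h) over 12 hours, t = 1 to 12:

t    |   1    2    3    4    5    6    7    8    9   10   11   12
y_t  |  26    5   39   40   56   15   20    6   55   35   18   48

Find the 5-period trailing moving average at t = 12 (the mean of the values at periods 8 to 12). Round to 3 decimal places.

32.400

Sum of periods 8–12: 6 + 55 + 35 + 18 + 48 = 162
Divide by 5: 162 / 5 = 32.400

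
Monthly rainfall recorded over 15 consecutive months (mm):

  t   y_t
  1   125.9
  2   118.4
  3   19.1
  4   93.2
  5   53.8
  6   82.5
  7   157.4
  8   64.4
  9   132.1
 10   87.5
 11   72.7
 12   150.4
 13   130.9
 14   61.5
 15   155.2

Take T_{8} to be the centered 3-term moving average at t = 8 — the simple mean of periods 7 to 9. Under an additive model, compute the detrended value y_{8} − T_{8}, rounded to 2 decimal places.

Trend T_8 = (157.4 + 64.4 + 132.1) / 3 = 353.9/3 = 117.9667
Detrended value: 64.4 − 117.9667 = -53.57

-53.57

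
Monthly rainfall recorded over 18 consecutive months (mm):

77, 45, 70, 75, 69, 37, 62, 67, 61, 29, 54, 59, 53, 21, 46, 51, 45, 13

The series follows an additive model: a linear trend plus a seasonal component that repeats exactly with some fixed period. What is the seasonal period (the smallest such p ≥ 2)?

First differences y_{t+1} − y_t: -32, 25, 5, -6, -32, 25, 5, -6, -32, 25, …
The difference pattern repeats every 4 terms and not for any smaller step, so p = 4.

4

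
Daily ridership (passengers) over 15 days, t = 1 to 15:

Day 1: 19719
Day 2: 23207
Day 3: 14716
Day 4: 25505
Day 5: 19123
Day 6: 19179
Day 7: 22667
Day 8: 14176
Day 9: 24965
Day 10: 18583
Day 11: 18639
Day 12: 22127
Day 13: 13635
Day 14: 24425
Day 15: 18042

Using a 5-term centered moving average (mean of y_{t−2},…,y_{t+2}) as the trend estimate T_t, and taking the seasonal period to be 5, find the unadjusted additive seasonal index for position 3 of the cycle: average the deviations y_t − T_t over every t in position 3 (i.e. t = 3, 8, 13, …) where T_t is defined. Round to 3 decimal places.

Season position 3 occurs at t = 3, 8, 13 (where T_t is defined).
t=3: T_3 = 20454.00000; y_3 − T_3 = 14716 − 20454.00000 = -5738.00000
t=8: T_8 = 19914.00000; y_8 − T_8 = 14176 − 19914.00000 = -5738.00000
t=13: T_13 = 19373.60000; y_13 − T_13 = 13635 − 19373.60000 = -5738.60000
Mean deviation: (-5738.00000 + -5738.00000 + -5738.60000) / 3 = -5738.200

-5738.200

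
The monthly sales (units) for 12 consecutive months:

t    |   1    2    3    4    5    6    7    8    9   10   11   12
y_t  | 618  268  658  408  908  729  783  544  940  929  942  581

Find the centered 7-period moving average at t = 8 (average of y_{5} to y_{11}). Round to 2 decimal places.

825.00

Sum of periods 5–11: 908 + 729 + 783 + 544 + 940 + 929 + 942 = 5775
Divide by 7: 5775 / 7 = 825.00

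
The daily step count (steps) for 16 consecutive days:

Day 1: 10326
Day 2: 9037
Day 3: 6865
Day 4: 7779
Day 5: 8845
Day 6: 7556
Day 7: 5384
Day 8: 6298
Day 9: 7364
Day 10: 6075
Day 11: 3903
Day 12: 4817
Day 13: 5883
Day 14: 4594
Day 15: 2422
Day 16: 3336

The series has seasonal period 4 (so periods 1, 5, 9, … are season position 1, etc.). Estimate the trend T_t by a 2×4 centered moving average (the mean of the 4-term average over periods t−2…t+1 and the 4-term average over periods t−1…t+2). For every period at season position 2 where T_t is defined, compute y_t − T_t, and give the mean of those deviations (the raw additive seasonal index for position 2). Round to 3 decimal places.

350.125

Season position 2 occurs at t = 6, 10, 14 (where T_t is defined).
t=6: T_6 = 7205.87500; y_6 − T_6 = 7556 − 7205.87500 = 350.12500
t=10: T_10 = 5724.87500; y_10 − T_10 = 6075 − 5724.87500 = 350.12500
t=14: T_14 = 4243.87500; y_14 − T_14 = 4594 − 4243.87500 = 350.12500
Mean deviation: (350.12500 + 350.12500 + 350.12500) / 3 = 350.125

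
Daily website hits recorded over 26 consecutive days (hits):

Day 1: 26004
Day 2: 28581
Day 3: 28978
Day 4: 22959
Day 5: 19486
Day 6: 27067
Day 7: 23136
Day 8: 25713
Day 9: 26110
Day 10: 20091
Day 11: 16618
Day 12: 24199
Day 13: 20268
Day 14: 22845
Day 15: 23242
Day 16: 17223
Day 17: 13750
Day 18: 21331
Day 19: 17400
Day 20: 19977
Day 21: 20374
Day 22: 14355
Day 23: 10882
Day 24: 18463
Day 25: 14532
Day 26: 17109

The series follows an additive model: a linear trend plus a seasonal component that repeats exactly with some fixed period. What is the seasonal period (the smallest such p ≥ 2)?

6

First differences y_{t+1} − y_t: 2577, 397, -6019, -3473, 7581, -3931, 2577, 397, -6019, -3473, 7581, -3931, 2577, 397, …
The difference pattern repeats every 6 terms and not for any smaller step, so p = 6.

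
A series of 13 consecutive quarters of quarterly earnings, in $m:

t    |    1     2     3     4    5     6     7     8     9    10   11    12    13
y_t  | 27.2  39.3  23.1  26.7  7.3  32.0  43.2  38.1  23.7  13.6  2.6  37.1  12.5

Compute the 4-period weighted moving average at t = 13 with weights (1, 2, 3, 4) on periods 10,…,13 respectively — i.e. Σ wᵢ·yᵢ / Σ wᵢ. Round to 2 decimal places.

18.01

Weighted sum: 1·13.6 + 2·2.6 + 3·37.1 + 4·12.5 = 13.6 + 5.2 + 111.3 + 50.0 = 180.1
Weight total: 1 + 2 + 3 + 4 = 10
WMA = 180.1 / 10 = 18.01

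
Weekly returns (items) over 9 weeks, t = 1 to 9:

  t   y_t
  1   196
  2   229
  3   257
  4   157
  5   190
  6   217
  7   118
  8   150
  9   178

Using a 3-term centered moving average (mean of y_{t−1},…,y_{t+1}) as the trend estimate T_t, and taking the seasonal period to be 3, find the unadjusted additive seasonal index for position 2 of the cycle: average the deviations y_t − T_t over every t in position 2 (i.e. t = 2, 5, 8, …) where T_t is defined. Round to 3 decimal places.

Season position 2 occurs at t = 2, 5, 8 (where T_t is defined).
t=2: T_2 = 227.33333; y_2 − T_2 = 229 − 227.33333 = 1.66667
t=5: T_5 = 188.00000; y_5 − T_5 = 190 − 188.00000 = 2.00000
t=8: T_8 = 148.66667; y_8 − T_8 = 150 − 148.66667 = 1.33333
Mean deviation: (1.66667 + 2.00000 + 1.33333) / 3 = 1.667

1.667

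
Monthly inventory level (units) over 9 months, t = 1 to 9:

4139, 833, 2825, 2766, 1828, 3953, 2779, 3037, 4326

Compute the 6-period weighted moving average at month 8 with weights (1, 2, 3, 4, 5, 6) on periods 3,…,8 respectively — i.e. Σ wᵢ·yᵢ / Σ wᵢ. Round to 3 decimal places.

Weighted sum: 1·2825 + 2·2766 + 3·1828 + 4·3953 + 5·2779 + 6·3037 = 2825 + 5532 + 5484 + 15812 + 13895 + 18222 = 61770
Weight total: 1 + 2 + 3 + 4 + 5 + 6 = 21
WMA = 61770 / 21 = 2941.429

2941.429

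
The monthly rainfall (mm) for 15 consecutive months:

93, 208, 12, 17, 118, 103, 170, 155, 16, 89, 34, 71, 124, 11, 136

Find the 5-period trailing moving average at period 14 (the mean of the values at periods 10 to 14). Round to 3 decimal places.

65.800

Sum of periods 10–14: 89 + 34 + 71 + 124 + 11 = 329
Divide by 5: 329 / 5 = 65.800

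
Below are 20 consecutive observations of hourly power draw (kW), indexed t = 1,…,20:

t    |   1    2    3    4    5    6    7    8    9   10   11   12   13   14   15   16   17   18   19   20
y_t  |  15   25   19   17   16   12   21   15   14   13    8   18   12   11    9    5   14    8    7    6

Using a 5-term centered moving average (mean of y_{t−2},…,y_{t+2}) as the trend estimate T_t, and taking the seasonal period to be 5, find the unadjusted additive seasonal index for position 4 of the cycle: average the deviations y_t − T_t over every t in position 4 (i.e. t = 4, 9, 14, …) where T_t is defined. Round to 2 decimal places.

Season position 4 occurs at t = 4, 9, 14 (where T_t is defined).
t=4: T_4 = 17.8000; y_4 − T_4 = 17 − 17.8000 = -0.8000
t=9: T_9 = 14.2000; y_9 − T_9 = 14 − 14.2000 = -0.2000
t=14: T_14 = 11.0000; y_14 − T_14 = 11 − 11.0000 = 0.0000
Mean deviation: (-0.8000 + -0.2000 + 0.0000) / 3 = -0.33

-0.33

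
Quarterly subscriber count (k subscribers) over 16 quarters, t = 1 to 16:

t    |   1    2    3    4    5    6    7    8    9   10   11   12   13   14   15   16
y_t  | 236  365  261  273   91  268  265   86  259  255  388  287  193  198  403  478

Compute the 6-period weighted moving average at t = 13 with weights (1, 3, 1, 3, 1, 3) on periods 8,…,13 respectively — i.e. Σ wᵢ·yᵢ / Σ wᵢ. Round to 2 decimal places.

Weighted sum: 1·86 + 3·259 + 1·255 + 3·388 + 1·287 + 3·193 = 86 + 777 + 255 + 1164 + 287 + 579 = 3148
Weight total: 1 + 3 + 1 + 3 + 1 + 3 = 12
WMA = 3148 / 12 = 262.33

262.33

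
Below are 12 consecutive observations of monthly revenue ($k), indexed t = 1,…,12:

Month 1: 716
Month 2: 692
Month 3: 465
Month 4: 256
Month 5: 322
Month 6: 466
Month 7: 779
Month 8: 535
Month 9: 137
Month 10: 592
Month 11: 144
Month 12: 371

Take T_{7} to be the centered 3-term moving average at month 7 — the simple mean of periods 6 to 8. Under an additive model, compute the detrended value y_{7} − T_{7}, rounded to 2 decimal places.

Trend T_7 = (466 + 779 + 535) / 3 = 1780/3 = 593.3333
Detrended value: 779 − 593.3333 = 185.67

185.67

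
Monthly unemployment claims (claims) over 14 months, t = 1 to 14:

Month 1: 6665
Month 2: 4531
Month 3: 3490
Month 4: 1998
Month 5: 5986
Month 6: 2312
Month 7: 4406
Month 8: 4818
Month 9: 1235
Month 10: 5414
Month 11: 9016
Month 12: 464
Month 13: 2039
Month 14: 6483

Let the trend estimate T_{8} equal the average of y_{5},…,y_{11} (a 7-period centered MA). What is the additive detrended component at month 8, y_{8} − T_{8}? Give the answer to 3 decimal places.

Trend T_8 = (5986 + 2312 + 4406 + 4818 + 1235 + 5414 + 9016) / 7 = 33187/7 = 4741.00000
Detrended value: 4818 − 4741.00000 = 77.000

77.000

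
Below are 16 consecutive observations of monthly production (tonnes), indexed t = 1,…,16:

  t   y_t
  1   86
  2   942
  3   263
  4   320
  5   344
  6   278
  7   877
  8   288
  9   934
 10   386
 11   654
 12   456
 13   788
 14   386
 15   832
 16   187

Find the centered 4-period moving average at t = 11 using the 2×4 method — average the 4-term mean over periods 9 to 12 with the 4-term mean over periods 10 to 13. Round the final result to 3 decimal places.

Sum over 9–12: 934 + 386 + 654 + 456 = 2430
Sum over 10–13: 386 + 654 + 456 + 788 = 2284
CMA at t=11 = (2430 + 2284) / (2·4) = 4714 / 8 = 589.250

589.250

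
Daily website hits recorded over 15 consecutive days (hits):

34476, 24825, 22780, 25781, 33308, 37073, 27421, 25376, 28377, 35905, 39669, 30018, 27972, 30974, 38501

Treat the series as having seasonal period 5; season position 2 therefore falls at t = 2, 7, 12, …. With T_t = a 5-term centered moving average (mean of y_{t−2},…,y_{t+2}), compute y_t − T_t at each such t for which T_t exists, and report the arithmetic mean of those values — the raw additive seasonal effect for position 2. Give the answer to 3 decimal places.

Season position 2 occurs at t = 7, 12 (where T_t is defined).
t=7: T_7 = 30311.00000; y_7 − T_7 = 27421 − 30311.00000 = -2890.00000
t=12: T_12 = 32907.60000; y_12 − T_12 = 30018 − 32907.60000 = -2889.60000
Mean deviation: (-2890.00000 + -2889.60000) / 2 = -2889.800

-2889.800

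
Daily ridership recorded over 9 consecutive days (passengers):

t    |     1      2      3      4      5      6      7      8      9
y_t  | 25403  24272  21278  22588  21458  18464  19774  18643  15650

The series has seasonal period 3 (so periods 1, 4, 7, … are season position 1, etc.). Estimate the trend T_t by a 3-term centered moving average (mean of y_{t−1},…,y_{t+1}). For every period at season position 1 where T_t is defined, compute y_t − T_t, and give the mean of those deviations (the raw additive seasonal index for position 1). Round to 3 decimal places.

813.500

Season position 1 occurs at t = 4, 7 (where T_t is defined).
t=4: T_4 = 21774.66667; y_4 − T_4 = 22588 − 21774.66667 = 813.33333
t=7: T_7 = 18960.33333; y_7 − T_7 = 19774 − 18960.33333 = 813.66667
Mean deviation: (813.33333 + 813.66667) / 2 = 813.500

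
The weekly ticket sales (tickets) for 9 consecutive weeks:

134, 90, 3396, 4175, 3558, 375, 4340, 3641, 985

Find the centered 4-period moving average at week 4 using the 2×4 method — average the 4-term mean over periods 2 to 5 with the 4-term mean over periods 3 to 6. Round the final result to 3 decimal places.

2840.375

Sum over 2–5: 90 + 3396 + 4175 + 3558 = 11219
Sum over 3–6: 3396 + 4175 + 3558 + 375 = 11504
CMA at t=4 = (11219 + 11504) / (2·4) = 22723 / 8 = 2840.375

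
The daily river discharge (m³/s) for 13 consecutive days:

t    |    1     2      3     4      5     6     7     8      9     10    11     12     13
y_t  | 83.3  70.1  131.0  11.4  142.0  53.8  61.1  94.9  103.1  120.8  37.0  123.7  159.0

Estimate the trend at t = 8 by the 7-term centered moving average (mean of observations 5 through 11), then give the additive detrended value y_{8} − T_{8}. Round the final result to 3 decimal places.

Trend T_8 = (142.0 + 53.8 + 61.1 + 94.9 + 103.1 + 120.8 + 37.0) / 7 = 612.7/7 = 87.52857
Detrended value: 94.9 − 87.52857 = 7.371

7.371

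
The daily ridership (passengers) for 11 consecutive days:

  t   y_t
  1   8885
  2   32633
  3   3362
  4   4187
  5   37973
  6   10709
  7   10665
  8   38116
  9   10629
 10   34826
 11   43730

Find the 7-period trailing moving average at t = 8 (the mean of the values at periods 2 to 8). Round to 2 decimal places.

19663.57

Sum of periods 2–8: 32633 + 3362 + 4187 + 37973 + 10709 + 10665 + 38116 = 137645
Divide by 7: 137645 / 7 = 19663.57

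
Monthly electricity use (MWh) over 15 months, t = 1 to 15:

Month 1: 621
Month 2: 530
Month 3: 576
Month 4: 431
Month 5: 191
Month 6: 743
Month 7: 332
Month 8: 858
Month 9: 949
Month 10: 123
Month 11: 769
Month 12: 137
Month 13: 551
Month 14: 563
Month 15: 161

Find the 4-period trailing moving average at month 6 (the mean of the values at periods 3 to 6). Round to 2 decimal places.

Sum of periods 3–6: 576 + 431 + 191 + 743 = 1941
Divide by 4: 1941 / 4 = 485.25

485.25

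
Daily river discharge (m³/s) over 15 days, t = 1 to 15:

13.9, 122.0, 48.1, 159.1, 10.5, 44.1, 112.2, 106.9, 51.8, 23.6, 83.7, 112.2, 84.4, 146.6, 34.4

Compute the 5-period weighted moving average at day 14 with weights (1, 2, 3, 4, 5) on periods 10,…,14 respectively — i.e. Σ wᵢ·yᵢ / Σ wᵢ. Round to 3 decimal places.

Weighted sum: 1·23.6 + 2·83.7 + 3·112.2 + 4·84.4 + 5·146.6 = 23.6 + 167.4 + 336.6 + 337.6 + 733.0 = 1598.2
Weight total: 1 + 2 + 3 + 4 + 5 = 15
WMA = 1598.2 / 15 = 106.547

106.547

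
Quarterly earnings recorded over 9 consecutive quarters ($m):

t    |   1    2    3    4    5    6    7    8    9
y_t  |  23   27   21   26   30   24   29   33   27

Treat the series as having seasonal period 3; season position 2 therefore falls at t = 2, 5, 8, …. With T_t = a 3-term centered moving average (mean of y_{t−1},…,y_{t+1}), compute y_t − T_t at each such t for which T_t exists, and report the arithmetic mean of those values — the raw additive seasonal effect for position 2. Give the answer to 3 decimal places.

Season position 2 occurs at t = 2, 5, 8 (where T_t is defined).
t=2: T_2 = 23.66667; y_2 − T_2 = 27 − 23.66667 = 3.33333
t=5: T_5 = 26.66667; y_5 − T_5 = 30 − 26.66667 = 3.33333
t=8: T_8 = 29.66667; y_8 − T_8 = 33 − 29.66667 = 3.33333
Mean deviation: (3.33333 + 3.33333 + 3.33333) / 3 = 3.333

3.333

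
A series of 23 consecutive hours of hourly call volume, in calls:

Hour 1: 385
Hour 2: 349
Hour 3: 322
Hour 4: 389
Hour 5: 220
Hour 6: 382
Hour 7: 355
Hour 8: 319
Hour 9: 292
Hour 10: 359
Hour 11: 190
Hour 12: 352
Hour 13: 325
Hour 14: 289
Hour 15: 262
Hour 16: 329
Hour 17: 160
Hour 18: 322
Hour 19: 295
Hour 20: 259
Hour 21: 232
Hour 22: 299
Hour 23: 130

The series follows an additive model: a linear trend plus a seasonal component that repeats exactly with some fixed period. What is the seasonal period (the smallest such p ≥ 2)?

First differences y_{t+1} − y_t: -36, -27, 67, -169, 162, -27, -36, -27, 67, -169, 162, -27, -36, -27, …
The difference pattern repeats every 6 terms and not for any smaller step, so p = 6.

6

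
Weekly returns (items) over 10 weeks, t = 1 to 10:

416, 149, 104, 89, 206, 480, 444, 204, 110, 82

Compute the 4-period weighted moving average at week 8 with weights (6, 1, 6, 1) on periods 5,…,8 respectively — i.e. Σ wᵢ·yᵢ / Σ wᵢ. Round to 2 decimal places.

Weighted sum: 6·206 + 1·480 + 6·444 + 1·204 = 1236 + 480 + 2664 + 204 = 4584
Weight total: 6 + 1 + 6 + 1 = 14
WMA = 4584 / 14 = 327.43

327.43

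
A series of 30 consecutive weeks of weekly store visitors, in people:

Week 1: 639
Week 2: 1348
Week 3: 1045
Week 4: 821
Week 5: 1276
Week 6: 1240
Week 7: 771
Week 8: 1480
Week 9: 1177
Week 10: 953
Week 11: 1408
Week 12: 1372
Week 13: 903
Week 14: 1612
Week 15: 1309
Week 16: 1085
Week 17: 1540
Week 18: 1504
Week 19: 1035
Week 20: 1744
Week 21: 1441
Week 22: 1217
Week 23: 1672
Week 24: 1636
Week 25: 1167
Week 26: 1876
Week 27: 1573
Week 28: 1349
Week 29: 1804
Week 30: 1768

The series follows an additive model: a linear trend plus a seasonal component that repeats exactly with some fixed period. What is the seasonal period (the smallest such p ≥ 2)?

First differences y_{t+1} − y_t: 709, -303, -224, 455, -36, -469, 709, -303, -224, 455, -36, -469, 709, -303, …
The difference pattern repeats every 6 terms and not for any smaller step, so p = 6.

6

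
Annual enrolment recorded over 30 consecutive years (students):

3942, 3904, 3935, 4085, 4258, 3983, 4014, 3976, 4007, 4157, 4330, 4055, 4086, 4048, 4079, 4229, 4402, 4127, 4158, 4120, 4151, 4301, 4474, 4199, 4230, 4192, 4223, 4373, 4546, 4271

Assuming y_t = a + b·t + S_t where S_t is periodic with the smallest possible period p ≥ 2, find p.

6

First differences y_{t+1} − y_t: -38, 31, 150, 173, -275, 31, -38, 31, 150, 173, -275, 31, -38, 31, …
The difference pattern repeats every 6 terms and not for any smaller step, so p = 6.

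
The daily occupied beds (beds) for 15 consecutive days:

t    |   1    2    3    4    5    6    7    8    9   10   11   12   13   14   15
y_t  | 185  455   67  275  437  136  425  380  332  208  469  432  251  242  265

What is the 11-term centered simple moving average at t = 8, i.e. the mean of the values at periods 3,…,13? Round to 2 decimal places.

Sum of periods 3–13: 67 + 275 + 437 + 136 + 425 + 380 + 332 + 208 + 469 + 432 + 251 = 3412
Divide by 11: 3412 / 11 = 310.18

310.18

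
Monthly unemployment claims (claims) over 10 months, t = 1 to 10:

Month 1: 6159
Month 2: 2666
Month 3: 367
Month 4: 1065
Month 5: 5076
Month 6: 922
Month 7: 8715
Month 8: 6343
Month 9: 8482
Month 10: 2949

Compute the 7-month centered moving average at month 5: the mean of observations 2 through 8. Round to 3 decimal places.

3593.429

Sum of periods 2–8: 2666 + 367 + 1065 + 5076 + 922 + 8715 + 6343 = 25154
Divide by 7: 25154 / 7 = 3593.429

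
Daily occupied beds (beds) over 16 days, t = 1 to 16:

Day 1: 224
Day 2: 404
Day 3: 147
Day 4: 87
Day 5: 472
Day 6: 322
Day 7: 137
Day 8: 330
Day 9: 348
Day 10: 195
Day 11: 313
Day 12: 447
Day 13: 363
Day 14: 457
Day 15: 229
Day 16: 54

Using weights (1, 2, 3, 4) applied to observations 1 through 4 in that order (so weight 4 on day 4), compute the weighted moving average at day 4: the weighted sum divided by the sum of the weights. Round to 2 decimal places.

182.10

Weighted sum: 1·224 + 2·404 + 3·147 + 4·87 = 224 + 808 + 441 + 348 = 1821
Weight total: 1 + 2 + 3 + 4 = 10
WMA = 1821 / 10 = 182.10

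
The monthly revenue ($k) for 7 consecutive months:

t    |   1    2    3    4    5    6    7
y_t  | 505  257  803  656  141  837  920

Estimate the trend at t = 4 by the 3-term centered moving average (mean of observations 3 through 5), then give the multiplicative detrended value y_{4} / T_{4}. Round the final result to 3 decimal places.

Trend T_4 = (803 + 656 + 141) / 3 = 1600/3 = 533.33333
Ratio to trend: 656 / 533.33333 = 1.230

1.230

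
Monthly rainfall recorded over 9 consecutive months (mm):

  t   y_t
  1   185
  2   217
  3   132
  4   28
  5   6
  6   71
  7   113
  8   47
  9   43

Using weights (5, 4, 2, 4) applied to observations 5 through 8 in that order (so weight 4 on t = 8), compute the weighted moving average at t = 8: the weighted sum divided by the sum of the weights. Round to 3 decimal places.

48.533

Weighted sum: 5·6 + 4·71 + 2·113 + 4·47 = 30 + 284 + 226 + 188 = 728
Weight total: 5 + 4 + 2 + 4 = 15
WMA = 728 / 15 = 48.533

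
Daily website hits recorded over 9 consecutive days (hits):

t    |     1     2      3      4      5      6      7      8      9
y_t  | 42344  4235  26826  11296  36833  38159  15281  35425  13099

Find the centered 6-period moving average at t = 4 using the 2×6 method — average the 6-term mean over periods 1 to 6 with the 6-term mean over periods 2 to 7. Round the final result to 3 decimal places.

Sum over 1–6: 42344 + 4235 + 26826 + 11296 + 36833 + 38159 = 159693
Sum over 2–7: 4235 + 26826 + 11296 + 36833 + 38159 + 15281 = 132630
CMA at t=4 = (159693 + 132630) / (2·6) = 292323 / 12 = 24360.250

24360.250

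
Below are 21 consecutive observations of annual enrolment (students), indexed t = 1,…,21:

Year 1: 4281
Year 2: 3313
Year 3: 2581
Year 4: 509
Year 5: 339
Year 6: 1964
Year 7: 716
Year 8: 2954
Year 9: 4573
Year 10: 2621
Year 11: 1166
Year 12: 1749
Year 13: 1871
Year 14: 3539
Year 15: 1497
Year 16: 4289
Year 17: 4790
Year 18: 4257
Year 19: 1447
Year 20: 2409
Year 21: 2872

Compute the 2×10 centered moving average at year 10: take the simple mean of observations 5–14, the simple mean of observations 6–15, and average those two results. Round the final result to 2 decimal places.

Sum over 5–14: 339 + 1964 + 716 + 2954 + 4573 + 2621 + 1166 + 1749 + 1871 + 3539 = 21492
Sum over 6–15: 1964 + 716 + 2954 + 4573 + 2621 + 1166 + 1749 + 1871 + 3539 + 1497 = 22650
CMA at t=10 = (21492 + 22650) / (2·10) = 44142 / 20 = 2207.10

2207.10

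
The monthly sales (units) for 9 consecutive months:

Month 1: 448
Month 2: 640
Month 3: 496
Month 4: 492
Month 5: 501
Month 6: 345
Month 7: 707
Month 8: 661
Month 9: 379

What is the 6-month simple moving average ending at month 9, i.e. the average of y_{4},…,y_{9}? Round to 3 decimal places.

Sum of periods 4–9: 492 + 501 + 345 + 707 + 661 + 379 = 3085
Divide by 6: 3085 / 6 = 514.167

514.167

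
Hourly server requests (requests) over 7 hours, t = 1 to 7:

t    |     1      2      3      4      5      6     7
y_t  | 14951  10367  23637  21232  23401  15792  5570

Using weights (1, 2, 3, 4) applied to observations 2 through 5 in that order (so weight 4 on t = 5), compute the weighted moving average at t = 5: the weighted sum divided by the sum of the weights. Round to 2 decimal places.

Weighted sum: 1·10367 + 2·23637 + 3·21232 + 4·23401 = 10367 + 47274 + 63696 + 93604 = 214941
Weight total: 1 + 2 + 3 + 4 = 10
WMA = 214941 / 10 = 21494.10

21494.10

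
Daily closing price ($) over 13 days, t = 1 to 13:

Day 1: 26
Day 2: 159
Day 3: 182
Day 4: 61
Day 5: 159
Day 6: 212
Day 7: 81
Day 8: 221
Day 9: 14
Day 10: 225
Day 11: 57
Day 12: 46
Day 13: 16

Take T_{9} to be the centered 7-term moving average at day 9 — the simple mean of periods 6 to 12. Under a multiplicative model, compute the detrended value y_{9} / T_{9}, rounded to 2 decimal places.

Trend T_9 = (212 + 81 + 221 + 14 + 225 + 57 + 46) / 7 = 856/7 = 122.2857
Ratio to trend: 14 / 122.2857 = 0.11

0.11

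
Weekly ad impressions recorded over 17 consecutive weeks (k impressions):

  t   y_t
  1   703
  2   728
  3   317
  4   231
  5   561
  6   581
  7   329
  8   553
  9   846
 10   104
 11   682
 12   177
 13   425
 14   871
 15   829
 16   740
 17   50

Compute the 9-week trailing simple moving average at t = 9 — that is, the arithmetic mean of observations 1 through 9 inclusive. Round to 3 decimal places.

538.778

Sum of periods 1–9: 703 + 728 + 317 + 231 + 561 + 581 + 329 + 553 + 846 = 4849
Divide by 9: 4849 / 9 = 538.778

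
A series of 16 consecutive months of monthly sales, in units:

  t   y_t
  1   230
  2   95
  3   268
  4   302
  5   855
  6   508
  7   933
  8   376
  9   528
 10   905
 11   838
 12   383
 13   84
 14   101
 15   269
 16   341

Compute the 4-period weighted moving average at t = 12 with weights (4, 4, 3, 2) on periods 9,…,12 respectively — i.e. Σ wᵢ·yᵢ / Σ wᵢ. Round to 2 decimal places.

693.23

Weighted sum: 4·528 + 4·905 + 3·838 + 2·383 = 2112 + 3620 + 2514 + 766 = 9012
Weight total: 4 + 4 + 3 + 2 = 13
WMA = 9012 / 13 = 693.23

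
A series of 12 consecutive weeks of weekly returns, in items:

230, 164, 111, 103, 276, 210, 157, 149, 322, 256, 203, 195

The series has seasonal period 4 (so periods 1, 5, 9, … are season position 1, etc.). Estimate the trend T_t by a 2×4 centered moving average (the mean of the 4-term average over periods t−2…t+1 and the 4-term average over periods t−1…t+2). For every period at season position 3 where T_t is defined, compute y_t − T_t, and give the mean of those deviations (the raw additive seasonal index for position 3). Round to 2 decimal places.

-46.75

Season position 3 occurs at t = 3, 7 (where T_t is defined).
t=3: T_3 = 157.7500; y_3 − T_3 = 111 − 157.7500 = -46.7500
t=7: T_7 = 203.7500; y_7 − T_7 = 157 − 203.7500 = -46.7500
Mean deviation: (-46.7500 + -46.7500) / 2 = -46.75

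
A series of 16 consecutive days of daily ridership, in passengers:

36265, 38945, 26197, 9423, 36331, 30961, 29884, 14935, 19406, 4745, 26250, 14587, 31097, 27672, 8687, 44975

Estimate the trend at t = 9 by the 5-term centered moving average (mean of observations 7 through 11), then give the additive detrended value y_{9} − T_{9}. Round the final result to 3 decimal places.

Trend T_9 = (29884 + 14935 + 19406 + 4745 + 26250) / 5 = 95220/5 = 19044.00000
Detrended value: 19406 − 19044.00000 = 362.000

362.000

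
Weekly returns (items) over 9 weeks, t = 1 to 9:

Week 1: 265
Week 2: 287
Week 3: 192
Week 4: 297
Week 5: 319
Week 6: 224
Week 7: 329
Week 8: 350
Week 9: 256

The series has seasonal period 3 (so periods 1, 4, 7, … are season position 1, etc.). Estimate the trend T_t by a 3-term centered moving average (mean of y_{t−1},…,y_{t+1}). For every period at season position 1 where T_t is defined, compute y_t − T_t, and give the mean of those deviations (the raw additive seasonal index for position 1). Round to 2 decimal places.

27.83

Season position 1 occurs at t = 4, 7 (where T_t is defined).
t=4: T_4 = 269.3333; y_4 − T_4 = 297 − 269.3333 = 27.6667
t=7: T_7 = 301.0000; y_7 − T_7 = 329 − 301.0000 = 28.0000
Mean deviation: (27.6667 + 28.0000) / 2 = 27.83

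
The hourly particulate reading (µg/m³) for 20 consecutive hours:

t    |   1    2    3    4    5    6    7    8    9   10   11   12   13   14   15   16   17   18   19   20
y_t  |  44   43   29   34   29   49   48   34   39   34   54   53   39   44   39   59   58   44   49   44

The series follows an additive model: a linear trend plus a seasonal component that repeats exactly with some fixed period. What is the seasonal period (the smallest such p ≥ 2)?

First differences y_{t+1} − y_t: -1, -14, 5, -5, 20, -1, -14, 5, -5, 20, -1, -14, …
The difference pattern repeats every 5 terms and not for any smaller step, so p = 5.

5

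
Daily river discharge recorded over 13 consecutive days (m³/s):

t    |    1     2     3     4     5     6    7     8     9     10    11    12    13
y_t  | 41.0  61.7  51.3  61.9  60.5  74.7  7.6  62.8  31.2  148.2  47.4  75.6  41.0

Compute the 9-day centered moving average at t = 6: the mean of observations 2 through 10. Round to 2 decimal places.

Sum of periods 2–10: 61.7 + 51.3 + 61.9 + 60.5 + 74.7 + 7.6 + 62.8 + 31.2 + 148.2 = 559.9
Divide by 9: 559.9 / 9 = 62.21

62.21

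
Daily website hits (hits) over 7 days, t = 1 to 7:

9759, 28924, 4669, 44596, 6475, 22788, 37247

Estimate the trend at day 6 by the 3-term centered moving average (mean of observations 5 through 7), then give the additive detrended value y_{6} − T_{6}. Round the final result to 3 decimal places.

618.000

Trend T_6 = (6475 + 22788 + 37247) / 3 = 66510/3 = 22170.00000
Detrended value: 22788 − 22170.00000 = 618.000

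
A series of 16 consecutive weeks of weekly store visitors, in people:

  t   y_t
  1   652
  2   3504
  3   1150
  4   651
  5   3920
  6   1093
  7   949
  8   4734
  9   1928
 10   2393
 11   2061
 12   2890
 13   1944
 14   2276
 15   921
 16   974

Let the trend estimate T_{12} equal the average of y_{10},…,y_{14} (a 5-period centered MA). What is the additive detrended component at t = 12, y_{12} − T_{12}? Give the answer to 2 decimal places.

Trend T_12 = (2393 + 2061 + 2890 + 1944 + 2276) / 5 = 11564/5 = 2312.8000
Detrended value: 2890 − 2312.8000 = 577.20

577.20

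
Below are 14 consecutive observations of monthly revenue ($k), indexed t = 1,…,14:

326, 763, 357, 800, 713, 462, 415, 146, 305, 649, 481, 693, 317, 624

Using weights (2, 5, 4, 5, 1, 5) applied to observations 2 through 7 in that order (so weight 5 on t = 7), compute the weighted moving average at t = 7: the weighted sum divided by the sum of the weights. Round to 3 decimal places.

573.318

Weighted sum: 2·763 + 5·357 + 4·800 + 5·713 + 1·462 + 5·415 = 1526 + 1785 + 3200 + 3565 + 462 + 2075 = 12613
Weight total: 2 + 5 + 4 + 5 + 1 + 5 = 22
WMA = 12613 / 22 = 573.318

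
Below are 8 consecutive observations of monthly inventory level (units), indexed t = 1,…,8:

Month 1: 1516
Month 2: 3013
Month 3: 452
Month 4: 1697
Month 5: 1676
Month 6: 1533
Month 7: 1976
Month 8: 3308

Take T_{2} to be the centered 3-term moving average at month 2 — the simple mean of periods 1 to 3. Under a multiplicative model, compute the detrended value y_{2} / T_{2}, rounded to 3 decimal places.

Trend T_2 = (1516 + 3013 + 452) / 3 = 4981/3 = 1660.33333
Ratio to trend: 3013 / 1660.33333 = 1.815

1.815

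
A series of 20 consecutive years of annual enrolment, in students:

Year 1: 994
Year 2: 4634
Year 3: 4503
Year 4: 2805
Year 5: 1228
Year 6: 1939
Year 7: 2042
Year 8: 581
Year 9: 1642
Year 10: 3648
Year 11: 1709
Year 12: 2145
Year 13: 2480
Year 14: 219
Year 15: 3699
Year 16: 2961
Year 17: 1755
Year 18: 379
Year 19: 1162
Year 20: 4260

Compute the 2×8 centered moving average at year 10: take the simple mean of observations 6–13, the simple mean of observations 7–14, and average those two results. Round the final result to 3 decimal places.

Sum over 6–13: 1939 + 2042 + 581 + 1642 + 3648 + 1709 + 2145 + 2480 = 16186
Sum over 7–14: 2042 + 581 + 1642 + 3648 + 1709 + 2145 + 2480 + 219 = 14466
CMA at t=10 = (16186 + 14466) / (2·8) = 30652 / 16 = 1915.750

1915.750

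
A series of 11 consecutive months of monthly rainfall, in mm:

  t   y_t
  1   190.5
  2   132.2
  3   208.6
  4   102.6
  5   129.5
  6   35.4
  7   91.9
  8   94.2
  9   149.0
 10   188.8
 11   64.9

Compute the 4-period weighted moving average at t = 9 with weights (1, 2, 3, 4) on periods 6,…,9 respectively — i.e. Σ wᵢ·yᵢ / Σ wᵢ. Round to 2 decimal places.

Weighted sum: 1·35.4 + 2·91.9 + 3·94.2 + 4·149.0 = 35.4 + 183.8 + 282.6 + 596.0 = 1097.8
Weight total: 1 + 2 + 3 + 4 = 10
WMA = 1097.8 / 10 = 109.78

109.78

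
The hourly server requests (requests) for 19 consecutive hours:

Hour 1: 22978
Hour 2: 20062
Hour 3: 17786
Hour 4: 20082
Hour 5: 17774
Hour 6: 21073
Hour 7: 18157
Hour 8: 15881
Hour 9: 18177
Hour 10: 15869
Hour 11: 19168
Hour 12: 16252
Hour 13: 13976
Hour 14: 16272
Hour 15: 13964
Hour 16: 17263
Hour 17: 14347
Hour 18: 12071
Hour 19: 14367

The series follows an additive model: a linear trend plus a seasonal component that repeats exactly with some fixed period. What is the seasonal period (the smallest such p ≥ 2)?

First differences y_{t+1} − y_t: -2916, -2276, 2296, -2308, 3299, -2916, -2276, 2296, -2308, 3299, -2916, -2276, …
The difference pattern repeats every 5 terms and not for any smaller step, so p = 5.

5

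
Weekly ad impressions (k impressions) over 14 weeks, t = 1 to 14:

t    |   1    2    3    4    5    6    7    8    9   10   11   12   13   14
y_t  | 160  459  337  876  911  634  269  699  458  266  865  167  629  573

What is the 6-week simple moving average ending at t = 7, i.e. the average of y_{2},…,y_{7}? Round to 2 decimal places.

581.00

Sum of periods 2–7: 459 + 337 + 876 + 911 + 634 + 269 = 3486
Divide by 6: 3486 / 6 = 581.00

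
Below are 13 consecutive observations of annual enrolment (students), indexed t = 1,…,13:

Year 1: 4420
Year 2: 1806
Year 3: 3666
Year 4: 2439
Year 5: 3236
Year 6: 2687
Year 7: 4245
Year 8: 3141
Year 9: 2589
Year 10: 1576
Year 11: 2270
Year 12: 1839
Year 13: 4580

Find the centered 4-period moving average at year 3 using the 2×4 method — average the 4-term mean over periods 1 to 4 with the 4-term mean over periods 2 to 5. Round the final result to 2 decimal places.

2934.75

Sum over 1–4: 4420 + 1806 + 3666 + 2439 = 12331
Sum over 2–5: 1806 + 3666 + 2439 + 3236 = 11147
CMA at t=3 = (12331 + 11147) / (2·4) = 23478 / 8 = 2934.75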